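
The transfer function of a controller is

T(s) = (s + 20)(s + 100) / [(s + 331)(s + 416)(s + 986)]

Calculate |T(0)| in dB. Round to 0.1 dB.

T(0) = 1·20·100 / (331·416·986) ≈ 1.4731e-05
20 log₁₀(1.4731e-05) ≈ -96.64 dB

-96.6 dB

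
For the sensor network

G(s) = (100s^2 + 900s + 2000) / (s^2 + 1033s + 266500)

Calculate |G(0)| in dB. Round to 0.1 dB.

-42.5 dB

G(0) = 2000 / 266500 ≈ 0.0075047
20 log₁₀(0.0075047) ≈ -42.49 dB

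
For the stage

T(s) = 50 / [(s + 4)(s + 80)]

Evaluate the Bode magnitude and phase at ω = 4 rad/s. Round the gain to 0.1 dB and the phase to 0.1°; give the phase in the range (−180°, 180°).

At s = jω = j4:
pole (s+4): 4 + j4 → |·| = √(4²+4²) = √32 ≈ 5.6569, ∠ = arctan(4/4) ≈ 45.00°
pole (s+80): 80 + j4 → |·| = √(80²+4²) = √6416 ≈ 80.1, ∠ = arctan(4/80) ≈ 2.86°
|T| = 50 / 453.12 ≈ 0.11035
Gain = 20 log₁₀(0.11035) ≈ -19.14 dB
∠T = 0.00° − 47.86° = -47.86°

-19.1 dB, -47.9°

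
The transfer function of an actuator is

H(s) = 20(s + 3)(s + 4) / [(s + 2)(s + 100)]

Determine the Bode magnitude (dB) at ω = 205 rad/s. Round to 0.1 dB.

25.1 dB

At s = jω = j205:
zero (s+3): 3 + j205 → |·| = √(3²+205²) = √42034 ≈ 205.02, ∠ = arctan(205/3) ≈ 89.16°
zero (s+4): 4 + j205 → |·| = √(4²+205²) = √42041 ≈ 205.04, ∠ = arctan(205/4) ≈ 88.88°
pole (s+2): 2 + j205 → |·| = √(2²+205²) = √42029 ≈ 205.01, ∠ = arctan(205/2) ≈ 89.44°
pole (s+100): 100 + j205 → |·| = √(100²+205²) = √52025 ≈ 228.09, ∠ = arctan(205/100) ≈ 64.00°
|H| = 20 · 42037 / 46761 ≈ 17.98
Gain = 20 log₁₀(17.98) ≈ 25.10 dB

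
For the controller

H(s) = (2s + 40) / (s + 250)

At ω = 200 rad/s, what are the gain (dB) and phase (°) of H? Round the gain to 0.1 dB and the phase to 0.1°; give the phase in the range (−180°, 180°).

Substitute s = j200:
Numerator: 2(j200) + 40 = 40 + j400
Denominator: (j200) + 250 = 250 + j200
|N| = √(40² + 400²) ≈ 402, ∠N ≈ 84.29°
|D| = √(250² + 200²) ≈ 320.16, ∠D ≈ 38.66°
|H| = 402 / 320.16 ≈ 1.2556
Gain = 20 log₁₀(1.2556) ≈ 1.98 dB
∠H = 84.29° − 38.66° = 45.63°

2.0 dB, 45.6°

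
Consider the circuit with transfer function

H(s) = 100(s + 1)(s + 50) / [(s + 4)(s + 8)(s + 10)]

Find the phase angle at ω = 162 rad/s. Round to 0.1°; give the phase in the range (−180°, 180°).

-99.7°

At s = jω = j162:
zero (s+1): 1 + j162 → |·| = √(1²+162²) = √26245 ≈ 162, ∠ = arctan(162/1) ≈ 89.65°
zero (s+50): 50 + j162 → |·| = √(50²+162²) = √28744 ≈ 169.54, ∠ = arctan(162/50) ≈ 72.85°
pole (s+4): 4 + j162 → |·| = √(4²+162²) = √26260 ≈ 162.05, ∠ = arctan(162/4) ≈ 88.59°
pole (s+8): 8 + j162 → |·| = √(8²+162²) = √26308 ≈ 162.2, ∠ = arctan(162/8) ≈ 87.17°
pole (s+10): 10 + j162 → |·| = √(10²+162²) = √26344 ≈ 162.31, ∠ = arctan(162/10) ≈ 86.47°
∠H = 162.50° − 262.23° = -99.73°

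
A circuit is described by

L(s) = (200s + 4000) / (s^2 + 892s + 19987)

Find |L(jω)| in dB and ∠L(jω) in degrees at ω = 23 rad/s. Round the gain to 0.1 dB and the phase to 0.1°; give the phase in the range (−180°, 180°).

Substitute s = j23:
Numerator: 200(j23) + 4000 = 4000 + j4600
Denominator: (j23)^2 + 892(j23) + 19987 = 19458 + j20516
|N| = √(4000² + 4600²) ≈ 6095.9, ∠N ≈ 48.99°
|D| = √(19458² + 20516²) ≈ 28276, ∠D ≈ 46.52°
|L| = 6095.9 / 28276 ≈ 0.21559
Gain = 20 log₁₀(0.21559) ≈ -13.33 dB
∠L = 48.99° − 46.52° = 2.47°

-13.3 dB, 2.5°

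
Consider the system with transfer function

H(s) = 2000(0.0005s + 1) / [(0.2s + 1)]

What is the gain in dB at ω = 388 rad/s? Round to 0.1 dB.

28.4 dB

At ω = 388 rad/s:
zero (1 + j388·0.0005) = 1 + j0.194 → |·| ≈ 1.0186, ∠ ≈ 10.98°
pole (1 + j388·0.2) = 1 + j77.6 → |·| ≈ 77.606, ∠ ≈ 89.26°
|H| = 2000 · 1.0186 / (77.606) ≈ 26.251
Gain = 20 log₁₀(26.251) ≈ 28.38 dB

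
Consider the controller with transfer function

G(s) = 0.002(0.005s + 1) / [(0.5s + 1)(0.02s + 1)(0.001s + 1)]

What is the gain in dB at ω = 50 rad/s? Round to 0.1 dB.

-84.7 dB

At ω = 50 rad/s:
zero (1 + j50·0.005) = 1 + j0.25 → |·| ≈ 1.0308, ∠ ≈ 14.04°
pole (1 + j50·0.5) = 1 + j25 → |·| ≈ 25.02, ∠ ≈ 87.71°
pole (1 + j50·0.02) = 1 + j1 → |·| ≈ 1.4142, ∠ ≈ 45.00°
pole (1 + j50·0.001) = 1 + j0.05 → |·| ≈ 1.0012, ∠ ≈ 2.86°
|G| = 0.002 · 1.0308 / (25.02 · 1.4142 · 1.0012) ≈ 5.8195e-05
Gain = 20 log₁₀(5.8195e-05) ≈ -84.70 dB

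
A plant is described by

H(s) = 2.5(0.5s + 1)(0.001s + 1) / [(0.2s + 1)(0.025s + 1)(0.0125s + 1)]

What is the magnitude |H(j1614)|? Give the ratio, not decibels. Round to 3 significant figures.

0.0146

At ω = 1614 rad/s:
zero (1 + j1614·0.5) = 1 + j807 → |·| ≈ 807, ∠ ≈ 89.93°
zero (1 + j1614·0.001) = 1 + j1.614 → |·| ≈ 1.8987, ∠ ≈ 58.22°
pole (1 + j1614·0.2) = 1 + j322.8 → |·| ≈ 322.8, ∠ ≈ 89.82°
pole (1 + j1614·0.025) = 1 + j40.35 → |·| ≈ 40.362, ∠ ≈ 88.58°
pole (1 + j1614·0.0125) = 1 + j20.175 → |·| ≈ 20.2, ∠ ≈ 87.16°
|H| = 2.5 · 807 · 1.8987 / (322.8 · 40.362 · 20.2) ≈ 0.014555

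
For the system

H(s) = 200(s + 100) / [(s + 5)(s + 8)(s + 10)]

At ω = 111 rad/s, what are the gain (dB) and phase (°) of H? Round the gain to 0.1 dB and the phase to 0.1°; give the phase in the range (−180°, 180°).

-33.3 dB, 149.8°

At s = jω = j111:
zero (s+100): 100 + j111 → |·| = √(100²+111²) = √22321 ≈ 149.4, ∠ = arctan(111/100) ≈ 47.98°
pole (s+5): 5 + j111 → |·| = √(5²+111²) = √12346 ≈ 111.11, ∠ = arctan(111/5) ≈ 87.42°
pole (s+8): 8 + j111 → |·| = √(8²+111²) = √12385 ≈ 111.29, ∠ = arctan(111/8) ≈ 85.88°
pole (s+10): 10 + j111 → |·| = √(10²+111²) = √12421 ≈ 111.45, ∠ = arctan(111/10) ≈ 84.85°
|H| = 200 · 149.4 / 1.3781e+06 ≈ 0.021682
Gain = 20 log₁₀(0.021682) ≈ -33.28 dB
∠H = 47.98° − 258.15° = -210.17° ≡ 149.83° (principal value)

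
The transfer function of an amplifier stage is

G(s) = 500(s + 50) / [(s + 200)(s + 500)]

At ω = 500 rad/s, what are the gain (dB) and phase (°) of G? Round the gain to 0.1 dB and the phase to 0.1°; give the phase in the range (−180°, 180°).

-3.6 dB, -28.9°

At s = jω = j500:
zero (s+50): 50 + j500 → |·| = √(50²+500²) = √252500 ≈ 502.49, ∠ = arctan(500/50) ≈ 84.29°
pole (s+200): 200 + j500 → |·| = √(200²+500²) = √290000 ≈ 538.52, ∠ = arctan(500/200) ≈ 68.20°
pole (s+500): 500 + j500 → |·| = √(500²+500²) = √500000 ≈ 707.11, ∠ = arctan(500/500) ≈ 45.00°
|G| = 500 · 502.49 / 3.8079e+05 ≈ 0.6598
Gain = 20 log₁₀(0.6598) ≈ -3.61 dB
∠G = 84.29° − 113.20° = -28.91°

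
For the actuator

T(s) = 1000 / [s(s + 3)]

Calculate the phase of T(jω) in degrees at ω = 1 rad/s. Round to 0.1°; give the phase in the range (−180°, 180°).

-108.4°

At s = jω = j1:
pole (s+3): 3 + j1 → |·| = √(3²+1²) = √10 ≈ 3.1623, ∠ = arctan(1/3) ≈ 18.43°
pole at origin: |s| = 1, ∠ = 90.00° (in denominator)
∠T = 0.00° − 108.43° = -108.43°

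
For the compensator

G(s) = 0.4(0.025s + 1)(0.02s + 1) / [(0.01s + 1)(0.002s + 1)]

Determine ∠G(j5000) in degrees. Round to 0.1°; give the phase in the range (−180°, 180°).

5.8°

At ω = 5000 rad/s:
zero (1 + j5000·0.025) = 1 + j125 → |·| ≈ 125, ∠ ≈ 89.54°
zero (1 + j5000·0.02) = 1 + j100 → |·| ≈ 100, ∠ ≈ 89.43°
pole (1 + j5000·0.01) = 1 + j50 → |·| ≈ 50.01, ∠ ≈ 88.85°
pole (1 + j5000·0.002) = 1 + j10 → |·| ≈ 10.05, ∠ ≈ 84.29°
∠G = (89.54° + 89.43°) − (88.85° + 84.29°) = 5.83°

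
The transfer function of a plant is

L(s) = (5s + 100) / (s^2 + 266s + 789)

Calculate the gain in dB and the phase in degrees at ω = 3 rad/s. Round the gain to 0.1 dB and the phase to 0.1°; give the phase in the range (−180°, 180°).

-20.9 dB, -37.1°

Substitute s = j3:
Numerator: 5(j3) + 100 = 100 + j15
Denominator: (j3)^2 + 266(j3) + 789 = 780 + j798
|N| = √(100² + 15²) ≈ 101.12, ∠N ≈ 8.53°
|D| = √(780² + 798²) ≈ 1115.9, ∠D ≈ 45.65°
|L| = 101.12 / 1115.9 ≈ 0.090617
Gain = 20 log₁₀(0.090617) ≈ -20.86 dB
∠L = 8.53° − 45.65° = -37.12°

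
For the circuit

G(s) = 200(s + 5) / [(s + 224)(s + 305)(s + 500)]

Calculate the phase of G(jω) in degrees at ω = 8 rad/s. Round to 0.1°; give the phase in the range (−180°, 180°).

53.5°

At s = jω = j8:
zero (s+5): 5 + j8 → |·| = √(5²+8²) = √89 ≈ 9.434, ∠ = arctan(8/5) ≈ 57.99°
pole (s+224): 224 + j8 → |·| = √(224²+8²) = √50240 ≈ 224.14, ∠ = arctan(8/224) ≈ 2.05°
pole (s+305): 305 + j8 → |·| = √(305²+8²) = √93089 ≈ 305.1, ∠ = arctan(8/305) ≈ 1.50°
pole (s+500): 500 + j8 → |·| = √(500²+8²) = √250064 ≈ 500.06, ∠ = arctan(8/500) ≈ 0.92°
∠G = 57.99° − 4.47° = 53.52°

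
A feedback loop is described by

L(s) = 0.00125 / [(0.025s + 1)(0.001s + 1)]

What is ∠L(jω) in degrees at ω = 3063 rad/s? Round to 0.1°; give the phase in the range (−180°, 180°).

-161.2°

At ω = 3063 rad/s:
pole (1 + j3063·0.025) = 1 + j76.575 → |·| ≈ 76.582, ∠ ≈ 89.25°
pole (1 + j3063·0.001) = 1 + j3.063 → |·| ≈ 3.2221, ∠ ≈ 71.92°
∠L = (0°) − (89.25° + 71.92°) = -161.17°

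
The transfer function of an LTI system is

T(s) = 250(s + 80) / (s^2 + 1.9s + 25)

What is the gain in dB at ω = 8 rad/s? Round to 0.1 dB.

53.6 dB

At s = jω = j8:
zero (s+80): 80 + j8 → |·| = √(80²+8²) = √6464 ≈ 80.399, ∠ = arctan(8/80) ≈ 5.71°
quadratic: (j8)² + 1.9·j8 + 25 = -39 + j15.2 → |·| ≈ 41.857, ∠ ≈ 158.71°
|T| = 250 · 80.399 / 41.857 ≈ 480.2
Gain = 20 log₁₀(480.2) ≈ 53.63 dB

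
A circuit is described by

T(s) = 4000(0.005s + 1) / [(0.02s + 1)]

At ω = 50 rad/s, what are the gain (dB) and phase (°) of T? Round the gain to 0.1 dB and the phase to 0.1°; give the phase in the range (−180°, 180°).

69.3 dB, -31.0°

At ω = 50 rad/s:
zero (1 + j50·0.005) = 1 + j0.25 → |·| ≈ 1.0308, ∠ ≈ 14.04°
pole (1 + j50·0.02) = 1 + j1 → |·| ≈ 1.4142, ∠ ≈ 45.00°
|T| = 4000 · 1.0308 / (1.4142) ≈ 2915.6
Gain = 20 log₁₀(2915.6) ≈ 69.29 dB
∠T = (14.04°) − (45.00°) = -30.96°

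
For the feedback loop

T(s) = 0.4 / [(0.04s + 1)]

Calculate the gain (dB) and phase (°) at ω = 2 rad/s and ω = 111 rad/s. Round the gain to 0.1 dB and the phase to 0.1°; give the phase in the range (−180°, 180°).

At ω = 2 rad/s:
pole (1 + j2·0.04) = 1 + j0.08 → |·| ≈ 1.0032, ∠ ≈ 4.57°
|T| = 0.4 · 1 / (1.0032) ≈ 0.39872
Gain = 20 log₁₀(0.39872) ≈ -7.99 dB
∠T = (0°) − (4.57°) = -4.57°

At ω = 111 rad/s:
pole (1 + j111·0.04) = 1 + j4.44 → |·| ≈ 4.5512, ∠ ≈ 77.31°
|T| = 0.4 · 1 / (4.5512) ≈ 0.087889
Gain = 20 log₁₀(0.087889) ≈ -21.12 dB
∠T = (0°) − (77.31°) = -77.31°

ω = 2: -8.0 dB, -4.6°; ω = 111: -21.1 dB, -77.3°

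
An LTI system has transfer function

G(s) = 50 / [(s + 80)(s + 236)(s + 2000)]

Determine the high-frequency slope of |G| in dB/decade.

Each pole contributes −20 dB/decade at high frequency; each zero contributes +20 dB/decade.
Net: 0 zero(s) − 3 pole(s) → -60 dB/decade.

-60 dB/decade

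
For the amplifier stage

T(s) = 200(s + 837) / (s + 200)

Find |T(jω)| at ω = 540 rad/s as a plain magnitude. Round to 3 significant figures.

346

At s = jω = j540:
zero (s+837): 837 + j540 → |·| = √(837²+540²) = √992169 ≈ 996.08, ∠ = arctan(540/837) ≈ 32.83°
pole (s+200): 200 + j540 → |·| = √(200²+540²) = √331600 ≈ 575.85, ∠ = arctan(540/200) ≈ 69.68°
|T| = 200 · 996.08 / 575.85 ≈ 345.95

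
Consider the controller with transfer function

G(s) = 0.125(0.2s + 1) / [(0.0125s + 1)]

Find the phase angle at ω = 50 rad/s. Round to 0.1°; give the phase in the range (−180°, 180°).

52.3°

At ω = 50 rad/s:
zero (1 + j50·0.2) = 1 + j10 → |·| ≈ 10.05, ∠ ≈ 84.29°
pole (1 + j50·0.0125) = 1 + j0.625 → |·| ≈ 1.1792, ∠ ≈ 32.01°
∠G = (84.29°) − (32.01°) = 52.28°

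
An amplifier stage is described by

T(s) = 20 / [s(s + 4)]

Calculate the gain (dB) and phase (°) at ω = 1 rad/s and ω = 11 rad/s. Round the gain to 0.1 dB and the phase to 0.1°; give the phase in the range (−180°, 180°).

At s = jω = j1:
pole (s+4): 4 + j1 → |·| = √(4²+1²) = √17 ≈ 4.1231, ∠ = arctan(1/4) ≈ 14.04°
pole at origin: |s| = 1, ∠ = 90.00° (in denominator)
|T| = 20 / 4.1231 ≈ 4.8507
Gain = 20 log₁₀(4.8507) ≈ 13.72 dB
∠T = 0.00° − 104.04° = -104.04°

At s = jω = j11:
pole (s+4): 4 + j11 → |·| = √(4²+11²) = √137 ≈ 11.705, ∠ = arctan(11/4) ≈ 70.02°
pole at origin: |s| = 11, ∠ = 90.00° (in denominator)
|T| = 20 / 128.75 ≈ 0.15534
Gain = 20 log₁₀(0.15534) ≈ -16.17 dB
∠T = 0.00° − 160.02° = -160.02°

ω = 1: 13.7 dB, -104.0°; ω = 11: -16.2 dB, -160.0°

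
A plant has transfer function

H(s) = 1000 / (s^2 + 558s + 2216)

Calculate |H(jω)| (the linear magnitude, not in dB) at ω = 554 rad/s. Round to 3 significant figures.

0.00230

Substitute s = j554:
Numerator: 1000 = 1000 + j0
Denominator: (j554)^2 + 558(j554) + 2216 = -304700 + j309132
|N| = √(1000² + 0²) ≈ 1000, ∠N ≈ 0.00°
|D| = √(304700² + 309132²) ≈ 4.3406e+05, ∠D ≈ 134.59°
|H| = 1000 / 4.3406e+05 ≈ 0.0023038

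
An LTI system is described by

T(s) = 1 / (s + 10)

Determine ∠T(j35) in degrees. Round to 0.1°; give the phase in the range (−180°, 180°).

-74.1°

Substitute s = j35:
Numerator: 1 = 1 + j0
Denominator: (j35) + 10 = 10 + j35
|N| = √(1² + 0²) ≈ 1, ∠N ≈ 0.00°
|D| = √(10² + 35²) ≈ 36.401, ∠D ≈ 74.05°
∠T = 0.00° − 74.05° = -74.05°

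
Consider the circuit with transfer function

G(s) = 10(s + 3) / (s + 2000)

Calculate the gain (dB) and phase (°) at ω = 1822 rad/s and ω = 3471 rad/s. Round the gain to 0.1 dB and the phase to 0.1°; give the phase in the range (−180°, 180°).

At s = jω = j1822:
zero (s+3): 3 + j1822 → |·| = √(3²+1822²) = √3319693 ≈ 1822, ∠ = arctan(1822/3) ≈ 89.91°
pole (s+2000): 2000 + j1822 → |·| = √(2000²+1822²) = √7319684 ≈ 2705.5, ∠ = arctan(1822/2000) ≈ 42.33°
|G| = 10 · 1822 / 2705.5 ≈ 6.7344
Gain = 20 log₁₀(6.7344) ≈ 16.57 dB
∠G = 89.91° − 42.33° = 47.58°

At s = jω = j3471:
zero (s+3): 3 + j3471 → |·| = √(3²+3471²) = √12047850 ≈ 3471, ∠ = arctan(3471/3) ≈ 89.95°
pole (s+2000): 2000 + j3471 → |·| = √(2000²+3471²) = √16047841 ≈ 4006, ∠ = arctan(3471/2000) ≈ 60.05°
|G| = 10 · 3471 / 4006 ≈ 8.6645
Gain = 20 log₁₀(8.6645) ≈ 18.75 dB
∠G = 89.95° − 60.05° = 29.90°

ω = 1822: 16.6 dB, 47.6°; ω = 3471: 18.8 dB, 29.9°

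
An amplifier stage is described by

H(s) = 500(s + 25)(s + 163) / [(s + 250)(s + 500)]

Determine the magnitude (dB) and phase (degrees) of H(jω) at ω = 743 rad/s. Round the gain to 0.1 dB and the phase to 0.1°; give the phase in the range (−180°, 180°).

At s = jω = j743:
zero (s+25): 25 + j743 → |·| = √(25²+743²) = √552674 ≈ 743.42, ∠ = arctan(743/25) ≈ 88.07°
zero (s+163): 163 + j743 → |·| = √(163²+743²) = √578618 ≈ 760.67, ∠ = arctan(743/163) ≈ 77.63°
pole (s+250): 250 + j743 → |·| = √(250²+743²) = √614549 ≈ 783.93, ∠ = arctan(743/250) ≈ 71.40°
pole (s+500): 500 + j743 → |·| = √(500²+743²) = √802049 ≈ 895.57, ∠ = arctan(743/500) ≈ 56.06°
|H| = 500 · 5.655e+05 / 7.0206e+05 ≈ 402.74
Gain = 20 log₁₀(402.74) ≈ 52.10 dB
∠H = 165.70° − 127.46° = 38.24°

52.1 dB, 38.2°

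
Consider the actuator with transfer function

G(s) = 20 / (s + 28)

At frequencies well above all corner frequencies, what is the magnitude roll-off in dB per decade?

-20 dB/decade

Each pole contributes −20 dB/decade at high frequency; each zero contributes +20 dB/decade.
Net: 0 zero(s) − 1 pole(s) → -20 dB/decade.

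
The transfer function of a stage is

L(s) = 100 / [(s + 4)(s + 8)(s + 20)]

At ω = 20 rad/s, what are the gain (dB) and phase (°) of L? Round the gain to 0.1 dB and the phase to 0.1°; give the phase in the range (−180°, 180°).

At s = jω = j20:
pole (s+4): 4 + j20 → |·| = √(4²+20²) = √416 ≈ 20.396, ∠ = arctan(20/4) ≈ 78.69°
pole (s+8): 8 + j20 → |·| = √(8²+20²) = √464 ≈ 21.541, ∠ = arctan(20/8) ≈ 68.20°
pole (s+20): 20 + j20 → |·| = √(20²+20²) = √800 ≈ 28.284, ∠ = arctan(20/20) ≈ 45.00°
|L| = 100 / 12427 ≈ 0.008047
Gain = 20 log₁₀(0.008047) ≈ -41.89 dB
∠L = 0.00° − 191.89° = -191.89° ≡ 168.11° (principal value)

-41.9 dB, 168.1°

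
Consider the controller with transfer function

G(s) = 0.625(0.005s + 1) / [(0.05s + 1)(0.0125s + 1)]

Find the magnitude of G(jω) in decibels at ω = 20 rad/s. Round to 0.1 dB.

At ω = 20 rad/s:
zero (1 + j20·0.005) = 1 + j0.1 → |·| ≈ 1.005, ∠ ≈ 5.71°
pole (1 + j20·0.05) = 1 + j1 → |·| ≈ 1.4142, ∠ ≈ 45.00°
pole (1 + j20·0.0125) = 1 + j0.25 → |·| ≈ 1.0308, ∠ ≈ 14.04°
|G| = 0.625 · 1.005 / (1.4142 · 1.0308) ≈ 0.43088
Gain = 20 log₁₀(0.43088) ≈ -7.31 dB

-7.3 dB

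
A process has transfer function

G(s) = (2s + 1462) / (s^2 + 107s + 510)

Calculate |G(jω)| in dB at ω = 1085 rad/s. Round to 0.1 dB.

-53.1 dB

Substitute s = j1085:
Numerator: 2(j1085) + 1462 = 1462 + j2170
Denominator: (j1085)^2 + 107(j1085) + 510 = -1176715 + j116095
|N| = √(1462² + 2170²) ≈ 2616.6, ∠N ≈ 56.03°
|D| = √(1176715² + 116095²) ≈ 1.1824e+06, ∠D ≈ 174.37°
|G| = 2616.6 / 1.1824e+06 ≈ 0.002213
Gain = 20 log₁₀(0.002213) ≈ -53.10 dB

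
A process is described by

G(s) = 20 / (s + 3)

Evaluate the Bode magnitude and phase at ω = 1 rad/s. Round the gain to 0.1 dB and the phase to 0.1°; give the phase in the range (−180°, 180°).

16.0 dB, -18.4°

Substitute s = j1:
Numerator: 20 = 20 + j0
Denominator: (j1) + 3 = 3 + j1
|N| = √(20² + 0²) ≈ 20, ∠N ≈ 0.00°
|D| = √(3² + 1²) ≈ 3.1623, ∠D ≈ 18.43°
|G| = 20 / 3.1623 ≈ 6.3245
Gain = 20 log₁₀(6.3245) ≈ 16.02 dB
∠G = 0.00° − 18.43° = -18.43°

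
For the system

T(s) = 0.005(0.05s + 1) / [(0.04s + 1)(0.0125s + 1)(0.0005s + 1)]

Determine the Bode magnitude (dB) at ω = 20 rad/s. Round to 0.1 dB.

-45.4 dB

At ω = 20 rad/s:
zero (1 + j20·0.05) = 1 + j1 → |·| ≈ 1.4142, ∠ ≈ 45.00°
pole (1 + j20·0.04) = 1 + j0.8 → |·| ≈ 1.2806, ∠ ≈ 38.66°
pole (1 + j20·0.0125) = 1 + j0.25 → |·| ≈ 1.0308, ∠ ≈ 14.04°
pole (1 + j20·0.0005) = 1 + j0.01 → |·| ≈ 1, ∠ ≈ 0.57°
|T| = 0.005 · 1.4142 / (1.2806 · 1.0308 · 1) ≈ 0.0053566
Gain = 20 log₁₀(0.0053566) ≈ -45.42 dB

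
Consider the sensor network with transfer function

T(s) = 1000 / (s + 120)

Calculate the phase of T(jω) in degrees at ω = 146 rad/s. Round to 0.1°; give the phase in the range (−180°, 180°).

At s = jω = j146:
pole (s+120): 120 + j146 → |·| = √(120²+146²) = √35716 ≈ 188.99, ∠ = arctan(146/120) ≈ 50.58°
∠T = 0.00° − 50.58° = -50.58°

-50.6°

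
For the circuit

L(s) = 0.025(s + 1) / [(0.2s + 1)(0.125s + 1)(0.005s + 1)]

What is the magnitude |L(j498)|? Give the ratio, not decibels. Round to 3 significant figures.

At ω = 498 rad/s:
zero (1 + j498·1) = 1 + j498 → |·| ≈ 498, ∠ ≈ 89.88°
pole (1 + j498·0.2) = 1 + j99.6 → |·| ≈ 99.605, ∠ ≈ 89.42°
pole (1 + j498·0.125) = 1 + j62.25 → |·| ≈ 62.258, ∠ ≈ 89.08°
pole (1 + j498·0.005) = 1 + j2.49 → |·| ≈ 2.6833, ∠ ≈ 68.12°
|L| = 0.025 · 498 / (99.605 · 62.258 · 2.6833) ≈ 0.00074821

0.000748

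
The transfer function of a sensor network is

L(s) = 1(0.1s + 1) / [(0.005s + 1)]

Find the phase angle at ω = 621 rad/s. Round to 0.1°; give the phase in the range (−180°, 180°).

At ω = 621 rad/s:
zero (1 + j621·0.1) = 1 + j62.1 → |·| ≈ 62.108, ∠ ≈ 89.08°
pole (1 + j621·0.005) = 1 + j3.105 → |·| ≈ 3.2621, ∠ ≈ 72.15°
∠L = (89.08°) − (72.15°) = 16.93°

16.9°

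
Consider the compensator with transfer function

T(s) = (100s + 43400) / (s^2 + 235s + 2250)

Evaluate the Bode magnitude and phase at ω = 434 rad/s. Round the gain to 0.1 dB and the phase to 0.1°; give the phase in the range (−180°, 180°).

-10.8 dB, -106.3°

Substitute s = j434:
Numerator: 100(j434) + 43400 = 43400 + j43400
Denominator: (j434)^2 + 235(j434) + 2250 = -186106 + j101990
|N| = √(43400² + 43400²) ≈ 61377, ∠N ≈ 45.00°
|D| = √(186106² + 101990²) ≈ 2.1222e+05, ∠D ≈ 151.28°
|T| = 61377 / 2.1222e+05 ≈ 0.28921
Gain = 20 log₁₀(0.28921) ≈ -10.78 dB
∠T = 45.00° − 151.28° = -106.28°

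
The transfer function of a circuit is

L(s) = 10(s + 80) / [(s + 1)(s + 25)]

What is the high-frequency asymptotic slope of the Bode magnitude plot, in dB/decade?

Each pole contributes −20 dB/decade at high frequency; each zero contributes +20 dB/decade.
Net: 1 zero(s) − 2 pole(s) → -20 dB/decade.

-20 dB/decade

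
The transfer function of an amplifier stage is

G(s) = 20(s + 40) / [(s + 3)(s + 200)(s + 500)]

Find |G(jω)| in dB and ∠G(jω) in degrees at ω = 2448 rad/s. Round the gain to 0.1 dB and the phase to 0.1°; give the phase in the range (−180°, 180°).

-109.7 dB, -164.7°

At s = jω = j2448:
zero (s+40): 40 + j2448 → |·| = √(40²+2448²) = √5994304 ≈ 2448.3, ∠ = arctan(2448/40) ≈ 89.06°
pole (s+3): 3 + j2448 → |·| = √(3²+2448²) = √5992713 ≈ 2448, ∠ = arctan(2448/3) ≈ 89.93°
pole (s+200): 200 + j2448 → |·| = √(200²+2448²) = √6032704 ≈ 2456.2, ∠ = arctan(2448/200) ≈ 85.33°
pole (s+500): 500 + j2448 → |·| = √(500²+2448²) = √6242704 ≈ 2498.5, ∠ = arctan(2448/500) ≈ 78.46°
|G| = 20 · 2448.3 / 1.5023e+10 ≈ 3.2594e-06
Gain = 20 log₁₀(3.2594e-06) ≈ -109.74 dB
∠G = 89.06° − 253.72° = -164.66°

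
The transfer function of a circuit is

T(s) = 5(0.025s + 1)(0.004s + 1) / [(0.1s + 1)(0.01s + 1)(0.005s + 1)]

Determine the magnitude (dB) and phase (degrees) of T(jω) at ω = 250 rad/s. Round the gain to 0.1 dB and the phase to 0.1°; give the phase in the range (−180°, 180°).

At ω = 250 rad/s:
zero (1 + j250·0.025) = 1 + j6.25 → |·| ≈ 6.3295, ∠ ≈ 80.91°
zero (1 + j250·0.004) = 1 + j1 → |·| ≈ 1.4142, ∠ ≈ 45.00°
pole (1 + j250·0.1) = 1 + j25 → |·| ≈ 25.02, ∠ ≈ 87.71°
pole (1 + j250·0.01) = 1 + j2.5 → |·| ≈ 2.6926, ∠ ≈ 68.20°
pole (1 + j250·0.005) = 1 + j1.25 → |·| ≈ 1.6008, ∠ ≈ 51.34°
|T| = 5 · 6.3295 · 1.4142 / (25.02 · 2.6926 · 1.6008) ≈ 0.41501
Gain = 20 log₁₀(0.41501) ≈ -7.64 dB
∠T = (80.91° + 45.00°) − (87.71° + 68.20° + 51.34°) = -81.34°

-7.6 dB, -81.3°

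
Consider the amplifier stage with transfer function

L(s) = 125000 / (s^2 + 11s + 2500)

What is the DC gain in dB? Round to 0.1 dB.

34.0 dB

L(0) = 125000 / 2500 = 50
20 log₁₀(50) ≈ 33.98 dB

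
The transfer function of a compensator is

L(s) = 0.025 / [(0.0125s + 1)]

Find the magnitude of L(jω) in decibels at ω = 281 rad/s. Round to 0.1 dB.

-43.3 dB

At ω = 281 rad/s:
pole (1 + j281·0.0125) = 1 + j3.5125 → |·| ≈ 3.6521, ∠ ≈ 74.11°
|L| = 0.025 · 1 / (3.6521) ≈ 0.0068454
Gain = 20 log₁₀(0.0068454) ≈ -43.29 dB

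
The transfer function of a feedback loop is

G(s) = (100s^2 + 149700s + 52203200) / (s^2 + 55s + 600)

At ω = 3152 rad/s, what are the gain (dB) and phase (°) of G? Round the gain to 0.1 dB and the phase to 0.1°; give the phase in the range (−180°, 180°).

Substitute s = j3152:
Numerator: 100(j3152)^2 + 149700(j3152) + 52203200 = -941307200 + j471854400
Denominator: (j3152)^2 + 55(j3152) + 600 = -9934504 + j173360
|N| = √(941307200² + 471854400²) ≈ 1.053e+09, ∠N ≈ 153.38°
|D| = √(9934504² + 173360²) ≈ 9.936e+06, ∠D ≈ 179.00°
|G| = 1.053e+09 / 9.936e+06 ≈ 105.98
Gain = 20 log₁₀(105.98) ≈ 40.50 dB
∠G = 153.38° − 179.00° = -25.62°

40.5 dB, -25.6°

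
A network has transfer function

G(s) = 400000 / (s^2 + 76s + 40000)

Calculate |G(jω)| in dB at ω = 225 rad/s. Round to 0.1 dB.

26.0 dB

At s = jω = j225:
quadratic: (j225)² + 76·j225 + 40000 = -10625 + j17100 → |·| ≈ 20132, ∠ ≈ 121.85°
|G| = 400000 / 20132 ≈ 19.869
Gain = 20 log₁₀(19.869) ≈ 25.96 dB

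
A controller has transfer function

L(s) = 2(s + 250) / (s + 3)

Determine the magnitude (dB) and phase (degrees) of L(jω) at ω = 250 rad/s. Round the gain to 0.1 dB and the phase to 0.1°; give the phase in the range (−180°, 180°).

At s = jω = j250:
zero (s+250): 250 + j250 → |·| = √(250²+250²) = √125000 ≈ 353.55, ∠ = arctan(250/250) ≈ 45.00°
pole (s+3): 3 + j250 → |·| = √(3²+250²) = √62509 ≈ 250.02, ∠ = arctan(250/3) ≈ 89.31°
|L| = 2 · 353.55 / 250.02 ≈ 2.8282
Gain = 20 log₁₀(2.8282) ≈ 9.03 dB
∠L = 45.00° − 89.31° = -44.31°

9.0 dB, -44.3°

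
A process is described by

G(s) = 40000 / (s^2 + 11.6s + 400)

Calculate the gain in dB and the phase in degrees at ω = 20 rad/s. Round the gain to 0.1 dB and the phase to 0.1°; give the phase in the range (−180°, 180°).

44.7 dB, -90.0°

At s = jω = j20:
quadratic: (j20)² + 11.6·j20 + 400 = 0 + j232 → |·| ≈ 232, ∠ ≈ 90.00°
|G| = 40000 / 232 ≈ 172.41
Gain = 20 log₁₀(172.41) ≈ 44.73 dB
∠G = 0.00° − 90.00° = -90.00°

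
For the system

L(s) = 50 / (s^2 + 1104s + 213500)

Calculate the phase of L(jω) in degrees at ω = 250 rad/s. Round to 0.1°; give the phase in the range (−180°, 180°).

-61.3°

Substitute s = j250:
Numerator: 50 = 50 + j0
Denominator: (j250)^2 + 1104(j250) + 213500 = 151000 + j276000
|N| = √(50² + 0²) ≈ 50, ∠N ≈ 0.00°
|D| = √(151000² + 276000²) ≈ 3.1461e+05, ∠D ≈ 61.32°
∠L = 0.00° − 61.32° = -61.32°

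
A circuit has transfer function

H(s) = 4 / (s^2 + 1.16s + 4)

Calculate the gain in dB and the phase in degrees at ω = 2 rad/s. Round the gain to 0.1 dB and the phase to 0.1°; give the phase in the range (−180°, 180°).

At s = jω = j2:
quadratic: (j2)² + 1.16·j2 + 4 = 0 + j2.32 → |·| ≈ 2.32, ∠ ≈ 90.00°
|H| = 4 / 2.32 ≈ 1.7241
Gain = 20 log₁₀(1.7241) ≈ 4.73 dB
∠H = 0.00° − 90.00° = -90.00°

4.7 dB, -90.0°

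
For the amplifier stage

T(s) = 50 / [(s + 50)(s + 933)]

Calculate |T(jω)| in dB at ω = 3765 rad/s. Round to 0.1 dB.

At s = jω = j3765:
pole (s+50): 50 + j3765 → |·| = √(50²+3765²) = √14177725 ≈ 3765.3, ∠ = arctan(3765/50) ≈ 89.24°
pole (s+933): 933 + j3765 → |·| = √(933²+3765²) = √15045714 ≈ 3878.9, ∠ = arctan(3765/933) ≈ 76.08°
|T| = 50 / 1.4605e+07 ≈ 3.4235e-06
Gain = 20 log₁₀(3.4235e-06) ≈ -109.31 dB

-109.3 dB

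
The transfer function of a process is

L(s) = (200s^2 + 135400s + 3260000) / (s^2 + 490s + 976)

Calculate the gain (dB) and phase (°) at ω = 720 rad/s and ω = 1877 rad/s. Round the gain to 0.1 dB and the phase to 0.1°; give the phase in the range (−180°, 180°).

Substitute s = j720:
Numerator: 200(j720)^2 + 135400(j720) + 3260000 = -100420000 + j97488000
Denominator: (j720)^2 + 490(j720) + 976 = -517424 + j352800
|N| = √(100420000² + 97488000²) ≈ 1.3996e+08, ∠N ≈ 135.85°
|D| = √(517424² + 352800²) ≈ 6.2626e+05, ∠D ≈ 145.71°
|L| = 1.3996e+08 / 6.2626e+05 ≈ 223.49
Gain = 20 log₁₀(223.49) ≈ 46.99 dB
∠L = 135.85° − 145.71° = -9.86°

Substitute s = j1877:
Numerator: 200(j1877)^2 + 135400(j1877) + 3260000 = -701365800 + j254145800
Denominator: (j1877)^2 + 490(j1877) + 976 = -3522153 + j919730
|N| = √(701365800² + 254145800²) ≈ 7.4599e+08, ∠N ≈ 160.08°
|D| = √(3522153² + 919730²) ≈ 3.6403e+06, ∠D ≈ 165.37°
|L| = 7.4599e+08 / 3.6403e+06 ≈ 204.93
Gain = 20 log₁₀(204.93) ≈ 46.23 dB
∠L = 160.08° − 165.37° = -5.29°

ω = 720: 47.0 dB, -9.9°; ω = 1877: 46.2 dB, -5.3°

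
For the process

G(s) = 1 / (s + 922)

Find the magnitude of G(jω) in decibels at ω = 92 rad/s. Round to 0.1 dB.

-59.3 dB

Substitute s = j92:
Numerator: 1 = 1 + j0
Denominator: (j92) + 922 = 922 + j92
|N| = √(1² + 0²) ≈ 1, ∠N ≈ 0.00°
|D| = √(922² + 92²) ≈ 926.58, ∠D ≈ 5.70°
|G| = 1 / 926.58 ≈ 0.0010792
Gain = 20 log₁₀(0.0010792) ≈ -59.34 dB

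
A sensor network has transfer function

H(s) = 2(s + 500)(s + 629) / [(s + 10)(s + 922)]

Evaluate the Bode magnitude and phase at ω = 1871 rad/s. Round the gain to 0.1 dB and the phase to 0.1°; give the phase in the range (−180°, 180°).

At s = jω = j1871:
zero (s+500): 500 + j1871 → |·| = √(500²+1871²) = √3750641 ≈ 1936.7, ∠ = arctan(1871/500) ≈ 75.04°
zero (s+629): 629 + j1871 → |·| = √(629²+1871²) = √3896282 ≈ 1973.9, ∠ = arctan(1871/629) ≈ 71.42°
pole (s+10): 10 + j1871 → |·| = √(10²+1871²) = √3500741 ≈ 1871, ∠ = arctan(1871/10) ≈ 89.69°
pole (s+922): 922 + j1871 → |·| = √(922²+1871²) = √4350725 ≈ 2085.8, ∠ = arctan(1871/922) ≈ 63.77°
|H| = 2 · 3.8229e+06 / 3.9025e+06 ≈ 1.9592
Gain = 20 log₁₀(1.9592) ≈ 5.84 dB
∠H = 146.46° − 153.46° = -7.00°

5.8 dB, -7.0°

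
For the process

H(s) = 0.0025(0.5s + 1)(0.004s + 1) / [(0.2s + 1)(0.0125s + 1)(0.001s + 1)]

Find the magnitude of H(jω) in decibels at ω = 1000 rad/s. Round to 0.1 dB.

-56.8 dB

At ω = 1000 rad/s:
zero (1 + j1000·0.5) = 1 + j500 → |·| ≈ 500, ∠ ≈ 89.89°
zero (1 + j1000·0.004) = 1 + j4 → |·| ≈ 4.1231, ∠ ≈ 75.96°
pole (1 + j1000·0.2) = 1 + j200 → |·| ≈ 200, ∠ ≈ 89.71°
pole (1 + j1000·0.0125) = 1 + j12.5 → |·| ≈ 12.54, ∠ ≈ 85.43°
pole (1 + j1000·0.001) = 1 + j1 → |·| ≈ 1.4142, ∠ ≈ 45.00°
|H| = 0.0025 · 500 · 4.1231 / (200 · 12.54 · 1.4142) ≈ 0.0014531
Gain = 20 log₁₀(0.0014531) ≈ -56.75 dB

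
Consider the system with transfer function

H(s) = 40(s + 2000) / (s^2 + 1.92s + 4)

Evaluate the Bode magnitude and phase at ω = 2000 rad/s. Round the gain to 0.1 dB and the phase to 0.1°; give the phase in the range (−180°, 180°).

-31.0 dB, -134.9°

At s = jω = j2000:
zero (s+2000): 2000 + j2000 → |·| = √(2000²+2000²) = √8000000 ≈ 2828.4, ∠ = arctan(2000/2000) ≈ 45.00°
quadratic: (j2000)² + 1.92·j2000 + 4 = -3999996 + j3840 → |·| ≈ 4e+06, ∠ ≈ 179.94°
|H| = 40 · 2828.4 / 4e+06 ≈ 0.028284
Gain = 20 log₁₀(0.028284) ≈ -30.97 dB
∠H = 45.00° − 179.94° = -134.94°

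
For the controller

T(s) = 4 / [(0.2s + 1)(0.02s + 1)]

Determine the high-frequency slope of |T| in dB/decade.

Each pole contributes −20 dB/decade at high frequency; each zero contributes +20 dB/decade.
Net: 0 zero(s) − 2 pole(s) → -40 dB/decade.

-40 dB/decade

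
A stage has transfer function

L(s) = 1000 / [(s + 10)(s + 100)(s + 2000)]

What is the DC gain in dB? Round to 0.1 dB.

L(0) = 1000 / (10·100·2000) = 0.0005
20 log₁₀(0.0005) ≈ -66.02 dB

-66.0 dB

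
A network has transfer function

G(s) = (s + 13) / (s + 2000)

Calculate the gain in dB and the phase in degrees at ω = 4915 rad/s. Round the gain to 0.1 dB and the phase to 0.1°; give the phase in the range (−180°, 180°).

-0.7 dB, 22.0°

At s = jω = j4915:
zero (s+13): 13 + j4915 → |·| = √(13²+4915²) = √24157394 ≈ 4915, ∠ = arctan(4915/13) ≈ 89.85°
pole (s+2000): 2000 + j4915 → |·| = √(2000²+4915²) = √28157225 ≈ 5306.3, ∠ = arctan(4915/2000) ≈ 67.86°
|G| = 1 · 4915 / 5306.3 ≈ 0.92626
Gain = 20 log₁₀(0.92626) ≈ -0.67 dB
∠G = 89.85° − 67.86° = 21.99°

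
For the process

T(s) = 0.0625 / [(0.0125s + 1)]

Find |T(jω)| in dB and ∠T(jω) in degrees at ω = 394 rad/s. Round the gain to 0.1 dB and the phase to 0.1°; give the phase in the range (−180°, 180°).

At ω = 394 rad/s:
pole (1 + j394·0.0125) = 1 + j4.925 → |·| ≈ 5.0255, ∠ ≈ 78.52°
|T| = 0.0625 · 1 / (5.0255) ≈ 0.012437
Gain = 20 log₁₀(0.012437) ≈ -38.11 dB
∠T = (0°) − (78.52°) = -78.52°

-38.1 dB, -78.5°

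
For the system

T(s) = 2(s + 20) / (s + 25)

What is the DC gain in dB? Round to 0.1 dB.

4.1 dB

T(0) = 2·20 / (25) = 1.6
20 log₁₀(1.6) ≈ 4.08 dB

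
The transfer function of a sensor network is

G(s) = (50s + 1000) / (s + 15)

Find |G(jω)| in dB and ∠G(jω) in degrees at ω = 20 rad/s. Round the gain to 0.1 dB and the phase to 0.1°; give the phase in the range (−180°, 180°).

35.1 dB, -8.1°

Substitute s = j20:
Numerator: 50(j20) + 1000 = 1000 + j1000
Denominator: (j20) + 15 = 15 + j20
|N| = √(1000² + 1000²) ≈ 1414.2, ∠N ≈ 45.00°
|D| = √(15² + 20²) ≈ 25, ∠D ≈ 53.13°
|G| = 1414.2 / 25 ≈ 56.568
Gain = 20 log₁₀(56.568) ≈ 35.05 dB
∠G = 45.00° − 53.13° = -8.13°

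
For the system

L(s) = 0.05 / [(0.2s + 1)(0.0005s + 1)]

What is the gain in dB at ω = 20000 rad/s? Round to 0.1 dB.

-118.1 dB

At ω = 20000 rad/s:
pole (1 + j20000·0.2) = 1 + j4000 → |·| ≈ 4000, ∠ ≈ 89.99°
pole (1 + j20000·0.0005) = 1 + j10 → |·| ≈ 10.05, ∠ ≈ 84.29°
|L| = 0.05 · 1 / (4000 · 10.05) ≈ 1.2438e-06
Gain = 20 log₁₀(1.2438e-06) ≈ -118.10 dB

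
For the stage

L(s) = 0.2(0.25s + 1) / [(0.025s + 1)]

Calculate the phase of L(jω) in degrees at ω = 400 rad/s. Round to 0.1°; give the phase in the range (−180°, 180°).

5.1°

At ω = 400 rad/s:
zero (1 + j400·0.25) = 1 + j100 → |·| ≈ 100, ∠ ≈ 89.43°
pole (1 + j400·0.025) = 1 + j10 → |·| ≈ 10.05, ∠ ≈ 84.29°
∠L = (89.43°) − (84.29°) = 5.14°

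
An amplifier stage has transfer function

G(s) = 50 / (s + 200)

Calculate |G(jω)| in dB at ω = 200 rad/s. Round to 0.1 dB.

Substitute s = j200:
Numerator: 50 = 50 + j0
Denominator: (j200) + 200 = 200 + j200
|N| = √(50² + 0²) ≈ 50, ∠N ≈ 0.00°
|D| = √(200² + 200²) ≈ 282.84, ∠D ≈ 45.00°
|G| = 50 / 282.84 ≈ 0.17678
Gain = 20 log₁₀(0.17678) ≈ -15.05 dB

-15.1 dB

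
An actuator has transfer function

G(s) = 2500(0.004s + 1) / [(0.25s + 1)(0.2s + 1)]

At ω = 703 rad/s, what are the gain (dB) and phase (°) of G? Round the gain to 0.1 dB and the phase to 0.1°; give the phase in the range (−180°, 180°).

At ω = 703 rad/s:
zero (1 + j703·0.004) = 1 + j2.812 → |·| ≈ 2.9845, ∠ ≈ 70.42°
pole (1 + j703·0.25) = 1 + j175.75 → |·| ≈ 175.75, ∠ ≈ 89.67°
pole (1 + j703·0.2) = 1 + j140.6 → |·| ≈ 140.6, ∠ ≈ 89.59°
|G| = 2500 · 2.9845 / (175.75 · 140.6) ≈ 0.30195
Gain = 20 log₁₀(0.30195) ≈ -10.40 dB
∠G = (70.42°) − (89.67° + 89.59°) = -108.84°

-10.4 dB, -108.8°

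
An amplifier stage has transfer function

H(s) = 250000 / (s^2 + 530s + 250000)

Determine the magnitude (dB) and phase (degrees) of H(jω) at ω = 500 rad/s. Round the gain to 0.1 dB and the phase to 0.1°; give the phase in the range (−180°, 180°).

At s = jω = j500:
quadratic: (j500)² + 530·j500 + 250000 = 0 + j265000 → |·| ≈ 2.65e+05, ∠ ≈ 90.00°
|H| = 250000 / 2.65e+05 ≈ 0.9434
Gain = 20 log₁₀(0.9434) ≈ -0.51 dB
∠H = 0.00° − 90.00° = -90.00°

-0.5 dB, -90.0°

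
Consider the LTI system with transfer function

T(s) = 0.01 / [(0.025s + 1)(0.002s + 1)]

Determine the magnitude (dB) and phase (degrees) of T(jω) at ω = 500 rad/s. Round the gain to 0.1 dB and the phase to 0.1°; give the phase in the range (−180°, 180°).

-65.0 dB, -130.4°

At ω = 500 rad/s:
pole (1 + j500·0.025) = 1 + j12.5 → |·| ≈ 12.54, ∠ ≈ 85.43°
pole (1 + j500·0.002) = 1 + j1 → |·| ≈ 1.4142, ∠ ≈ 45.00°
|T| = 0.01 · 1 / (12.54 · 1.4142) ≈ 0.00056389
Gain = 20 log₁₀(0.00056389) ≈ -64.98 dB
∠T = (0°) − (85.43° + 45.00°) = -130.43°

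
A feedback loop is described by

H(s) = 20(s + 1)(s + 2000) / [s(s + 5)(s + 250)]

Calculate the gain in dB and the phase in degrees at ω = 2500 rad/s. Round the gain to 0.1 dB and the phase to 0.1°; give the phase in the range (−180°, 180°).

At s = jω = j2500:
zero (s+1): 1 + j2500 → |·| = √(1²+2500²) = √6250001 ≈ 2500, ∠ = arctan(2500/1) ≈ 89.98°
zero (s+2000): 2000 + j2500 → |·| = √(2000²+2500²) = √10250000 ≈ 3201.6, ∠ = arctan(2500/2000) ≈ 51.34°
pole (s+5): 5 + j2500 → |·| = √(5²+2500²) = √6250025 ≈ 2500, ∠ = arctan(2500/5) ≈ 89.89°
pole (s+250): 250 + j2500 → |·| = √(250²+2500²) = √6312500 ≈ 2512.5, ∠ = arctan(2500/250) ≈ 84.29°
pole at origin: |s| = 2500, ∠ = 90.00° (in denominator)
|H| = 20 · 8.004e+06 / 1.5703e+10 ≈ 0.010194
Gain = 20 log₁₀(0.010194) ≈ -39.83 dB
∠H = 141.32° − 264.18° = -122.86°

-39.8 dB, -122.9°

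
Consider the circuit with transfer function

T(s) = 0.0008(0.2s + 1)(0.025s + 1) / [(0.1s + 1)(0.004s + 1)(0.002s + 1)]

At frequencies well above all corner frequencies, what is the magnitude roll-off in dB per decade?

-20 dB/decade

Each pole contributes −20 dB/decade at high frequency; each zero contributes +20 dB/decade.
Net: 2 zero(s) − 3 pole(s) → -20 dB/decade.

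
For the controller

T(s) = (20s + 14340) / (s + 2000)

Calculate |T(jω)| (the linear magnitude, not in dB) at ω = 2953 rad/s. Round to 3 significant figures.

17.0

Substitute s = j2953:
Numerator: 20(j2953) + 14340 = 14340 + j59060
Denominator: (j2953) + 2000 = 2000 + j2953
|N| = √(14340² + 59060²) ≈ 60776, ∠N ≈ 76.35°
|D| = √(2000² + 2953²) ≈ 3566.5, ∠D ≈ 55.89°
|T| = 60776 / 3566.5 ≈ 17.041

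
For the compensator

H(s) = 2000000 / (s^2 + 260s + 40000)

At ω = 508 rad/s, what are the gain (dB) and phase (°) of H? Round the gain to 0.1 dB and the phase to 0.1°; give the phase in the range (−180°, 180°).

17.9 dB, -148.8°

At s = jω = j508:
quadratic: (j508)² + 260·j508 + 40000 = -218064 + j132080 → |·| ≈ 2.5495e+05, ∠ ≈ 148.80°
|H| = 2000000 / 2.5495e+05 ≈ 7.8447
Gain = 20 log₁₀(7.8447) ≈ 17.89 dB
∠H = 0.00° − 148.80° = -148.80°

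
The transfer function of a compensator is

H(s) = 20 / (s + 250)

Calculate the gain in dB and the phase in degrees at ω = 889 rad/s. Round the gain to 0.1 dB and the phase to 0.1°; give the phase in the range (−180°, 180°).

-33.3 dB, -74.3°

Substitute s = j889:
Numerator: 20 = 20 + j0
Denominator: (j889) + 250 = 250 + j889
|N| = √(20² + 0²) ≈ 20, ∠N ≈ 0.00°
|D| = √(250² + 889²) ≈ 923.48, ∠D ≈ 74.29°
|H| = 20 / 923.48 ≈ 0.021657
Gain = 20 log₁₀(0.021657) ≈ -33.29 dB
∠H = 0.00° − 74.29° = -74.29°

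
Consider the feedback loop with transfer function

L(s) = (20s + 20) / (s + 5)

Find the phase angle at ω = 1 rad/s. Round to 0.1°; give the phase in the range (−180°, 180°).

33.7°

Substitute s = j1:
Numerator: 20(j1) + 20 = 20 + j20
Denominator: (j1) + 5 = 5 + j1
|N| = √(20² + 20²) ≈ 28.284, ∠N ≈ 45.00°
|D| = √(5² + 1²) ≈ 5.099, ∠D ≈ 11.31°
∠L = 45.00° − 11.31° = 33.69°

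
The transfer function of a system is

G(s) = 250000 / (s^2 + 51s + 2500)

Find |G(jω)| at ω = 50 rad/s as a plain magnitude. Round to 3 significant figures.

At s = jω = j50:
quadratic: (j50)² + 51·j50 + 2500 = 0 + j2550 → |·| ≈ 2550, ∠ ≈ 90.00°
|G| = 250000 / 2550 ≈ 98.039

98.0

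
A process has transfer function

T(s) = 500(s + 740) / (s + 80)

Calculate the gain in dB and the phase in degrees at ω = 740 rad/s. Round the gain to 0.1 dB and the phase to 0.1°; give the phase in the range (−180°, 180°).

56.9 dB, -38.8°

At s = jω = j740:
zero (s+740): 740 + j740 → |·| = √(740²+740²) = √1095200 ≈ 1046.5, ∠ = arctan(740/740) ≈ 45.00°
pole (s+80): 80 + j740 → |·| = √(80²+740²) = √554000 ≈ 744.31, ∠ = arctan(740/80) ≈ 83.83°
|T| = 500 · 1046.5 / 744.31 ≈ 703
Gain = 20 log₁₀(703) ≈ 56.94 dB
∠T = 45.00° − 83.83° = -38.83°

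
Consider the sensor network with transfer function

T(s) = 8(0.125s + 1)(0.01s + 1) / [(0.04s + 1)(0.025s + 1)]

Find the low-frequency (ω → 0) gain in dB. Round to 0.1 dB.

18.1 dB

T(0) = 8 · 1 / 1 = 8
20 log₁₀(8) ≈ 18.06 dB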